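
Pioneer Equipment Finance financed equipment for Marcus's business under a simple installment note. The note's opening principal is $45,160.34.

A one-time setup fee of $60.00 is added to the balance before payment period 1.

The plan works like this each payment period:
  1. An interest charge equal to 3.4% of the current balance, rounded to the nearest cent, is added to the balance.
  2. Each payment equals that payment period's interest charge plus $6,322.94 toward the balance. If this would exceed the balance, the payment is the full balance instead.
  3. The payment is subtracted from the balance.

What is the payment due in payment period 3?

Payment period 1: opening $45,220.34; interest $1,537.49 → $46,757.83; payment $7,860.43; balance $38,897.40
Payment period 2: opening $38,897.40; interest $1,322.51 → $40,219.91; payment $7,645.45; balance $32,574.46
Payment period 3: opening $32,574.46; interest $1,107.53 → $33,681.99; payment $7,430.47; balance $26,251.52

$7,430.47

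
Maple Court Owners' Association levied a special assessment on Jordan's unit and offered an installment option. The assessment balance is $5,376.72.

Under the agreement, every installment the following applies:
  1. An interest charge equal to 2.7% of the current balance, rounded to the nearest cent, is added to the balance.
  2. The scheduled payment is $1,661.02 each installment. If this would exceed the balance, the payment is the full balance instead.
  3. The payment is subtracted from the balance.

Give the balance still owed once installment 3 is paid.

Installment 1: opening $5,376.72; interest $145.17 → $5,521.89; payment $1,661.02; balance $3,860.87
Installment 2: opening $3,860.87; interest $104.24 → $3,965.11; payment $1,661.02; balance $2,304.09
Installment 3: opening $2,304.09; interest $62.21 → $2,366.30; payment $1,661.02; balance $705.28

$705.28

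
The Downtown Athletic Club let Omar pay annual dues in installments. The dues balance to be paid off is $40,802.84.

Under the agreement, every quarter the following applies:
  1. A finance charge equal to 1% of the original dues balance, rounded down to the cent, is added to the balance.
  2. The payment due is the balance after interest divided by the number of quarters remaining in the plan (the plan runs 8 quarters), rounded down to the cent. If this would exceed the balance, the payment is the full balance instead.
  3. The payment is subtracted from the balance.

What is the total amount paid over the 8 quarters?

$44,067.00

Quarter 1: $40,802.84 +$408.02 interest = $41,210.86; pay $5,151.35 → $36,059.51
Quarter 2: $36,059.51 +$408.02 interest = $36,467.53; pay $5,209.64 → $31,257.89
Quarter 3: $31,257.89 +$408.02 interest = $31,665.91; pay $5,277.65 → $26,388.26
Quarter 4: $26,388.26 +$408.02 interest = $26,796.28; pay $5,359.25 → $21,437.03
Quarter 5: $21,437.03 +$408.02 interest = $21,845.05; pay $5,461.26 → $16,383.79
Quarter 6: $16,383.79 +$408.02 interest = $16,791.81; pay $5,597.27 → $11,194.54
Quarter 7: $11,194.54 +$408.02 interest = $11,602.56; pay $5,801.28 → $5,801.28
Quarter 8: $5,801.28 +$408.02 interest = $6,209.30; pay $6,209.30 → $0.00
Total paid: $44,067.00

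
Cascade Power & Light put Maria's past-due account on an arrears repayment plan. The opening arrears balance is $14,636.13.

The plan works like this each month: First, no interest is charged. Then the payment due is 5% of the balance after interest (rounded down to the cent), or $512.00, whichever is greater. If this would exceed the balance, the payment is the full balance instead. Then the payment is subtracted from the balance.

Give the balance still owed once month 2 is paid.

# | Opening | Payment | End bal
1 | $14,636.13 | $731.80 | $13,904.33
2 | $13,904.33 | $695.21 | $13,209.12

$13,209.12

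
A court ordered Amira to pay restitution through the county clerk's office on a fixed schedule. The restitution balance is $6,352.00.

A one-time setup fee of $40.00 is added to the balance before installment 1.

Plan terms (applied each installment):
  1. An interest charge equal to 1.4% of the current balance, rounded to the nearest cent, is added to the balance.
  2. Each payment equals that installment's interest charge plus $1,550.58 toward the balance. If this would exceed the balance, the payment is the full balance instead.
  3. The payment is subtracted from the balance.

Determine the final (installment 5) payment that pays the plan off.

# | Opening | Interest | Payment | End bal
1 | $6,392.00 | $89.49 | $1,640.07 | $4,841.42
2 | $4,841.42 | $67.78 | $1,618.36 | $3,290.84
3 | $3,290.84 | $46.07 | $1,596.65 | $1,740.26
4 | $1,740.26 | $24.36 | $1,574.94 | $189.68
5 | $189.68 | $2.66 | $192.34 | $0.00

$192.34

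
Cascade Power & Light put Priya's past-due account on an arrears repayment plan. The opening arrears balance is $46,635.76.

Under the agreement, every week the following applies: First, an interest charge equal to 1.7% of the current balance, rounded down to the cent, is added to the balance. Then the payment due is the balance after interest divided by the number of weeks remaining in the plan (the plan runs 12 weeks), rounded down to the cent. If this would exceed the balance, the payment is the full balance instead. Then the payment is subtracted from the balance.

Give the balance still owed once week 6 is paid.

$25,799.70

Week 1: opening $46,635.76; interest $792.80 → $47,428.56; payment $3,952.38; balance $43,476.18
Week 2: opening $43,476.18; interest $739.09 → $44,215.27; payment $4,019.57; balance $40,195.70
Week 3: opening $40,195.70; interest $683.32 → $40,879.02; payment $4,087.90; balance $36,791.12
Week 4: opening $36,791.12; interest $625.44 → $37,416.56; payment $4,157.39; balance $33,259.17
Week 5: opening $33,259.17; interest $565.40 → $33,824.57; payment $4,228.07; balance $29,596.50
Week 6: opening $29,596.50; interest $503.14 → $30,099.64; payment $4,299.94; balance $25,799.70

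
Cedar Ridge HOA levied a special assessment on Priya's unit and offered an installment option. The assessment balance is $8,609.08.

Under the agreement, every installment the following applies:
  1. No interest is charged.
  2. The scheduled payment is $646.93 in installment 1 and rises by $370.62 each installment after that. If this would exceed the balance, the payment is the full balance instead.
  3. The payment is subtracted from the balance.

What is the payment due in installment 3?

$1,388.17

# | Opening | Payment | End bal
1 | $8,609.08 | $646.93 | $7,962.15
2 | $7,962.15 | $1,017.55 | $6,944.60
3 | $6,944.60 | $1,388.17 | $5,556.43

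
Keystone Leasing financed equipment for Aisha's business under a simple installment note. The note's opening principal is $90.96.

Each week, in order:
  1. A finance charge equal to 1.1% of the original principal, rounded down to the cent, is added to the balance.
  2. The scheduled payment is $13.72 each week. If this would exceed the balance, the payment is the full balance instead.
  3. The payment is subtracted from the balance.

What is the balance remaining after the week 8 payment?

$0.00

Week 1: opening $90.96; interest $1.00 → $91.96; payment $13.72; balance $78.24
Week 2: opening $78.24; interest $1.00 → $79.24; payment $13.72; balance $65.52
Week 3: opening $65.52; interest $1.00 → $66.52; payment $13.72; balance $52.80
Week 4: opening $52.80; interest $1.00 → $53.80; payment $13.72; balance $40.08
Week 5: opening $40.08; interest $1.00 → $41.08; payment $13.72; balance $27.36
Week 6: opening $27.36; interest $1.00 → $28.36; payment $13.72; balance $14.64
Week 7: opening $14.64; interest $1.00 → $15.64; payment $13.72; balance $1.92
Week 8: opening $1.92; interest $1.00 → $2.92; payment $2.92; balance $0.00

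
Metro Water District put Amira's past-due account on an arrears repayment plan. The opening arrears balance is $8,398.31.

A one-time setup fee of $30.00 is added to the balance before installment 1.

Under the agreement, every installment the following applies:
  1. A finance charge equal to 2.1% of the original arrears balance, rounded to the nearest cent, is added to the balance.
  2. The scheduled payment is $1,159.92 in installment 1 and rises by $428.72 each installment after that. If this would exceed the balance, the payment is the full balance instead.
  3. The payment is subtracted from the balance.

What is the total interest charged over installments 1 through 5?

Installment 1: $8,428.31 +$176.36 interest = $8,604.67; pay $1,159.92 → $7,444.75
Installment 2: $7,444.75 +$176.36 interest = $7,621.11; pay $1,588.64 → $6,032.47
Installment 3: $6,032.47 +$176.36 interest = $6,208.83; pay $2,017.36 → $4,191.47
Installment 4: $4,191.47 +$176.36 interest = $4,367.83; pay $2,446.08 → $1,921.75
Installment 5: $1,921.75 +$176.36 interest = $2,098.11; pay $2,098.11 → $0.00
Total interest: $176.36 + $176.36 + $176.36 + $176.36 + $176.36 = $881.80

$881.80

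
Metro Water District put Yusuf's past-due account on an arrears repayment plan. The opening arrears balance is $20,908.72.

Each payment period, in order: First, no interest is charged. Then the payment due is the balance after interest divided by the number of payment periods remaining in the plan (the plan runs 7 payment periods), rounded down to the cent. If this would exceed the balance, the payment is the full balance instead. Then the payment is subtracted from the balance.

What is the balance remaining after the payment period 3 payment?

$11,947.84

# | Opening | Payment | End bal
1 | $20,908.72 | $2,986.96 | $17,921.76
2 | $17,921.76 | $2,986.96 | $14,934.80
3 | $14,934.80 | $2,986.96 | $11,947.84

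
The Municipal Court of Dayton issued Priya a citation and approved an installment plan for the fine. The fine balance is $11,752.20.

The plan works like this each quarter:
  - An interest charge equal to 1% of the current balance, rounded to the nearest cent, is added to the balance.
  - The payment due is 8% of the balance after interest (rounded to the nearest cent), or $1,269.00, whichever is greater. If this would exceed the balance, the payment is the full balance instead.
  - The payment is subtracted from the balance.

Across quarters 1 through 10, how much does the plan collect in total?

$12,395.20

Quarter 1: opening $11,752.20; interest $117.52 → $11,869.72; payment $1,269.00; balance $10,600.72
Quarter 2: opening $10,600.72; interest $106.01 → $10,706.73; payment $1,269.00; balance $9,437.73
Quarter 3: opening $9,437.73; interest $94.38 → $9,532.11; payment $1,269.00; balance $8,263.11
Quarter 4: opening $8,263.11; interest $82.63 → $8,345.74; payment $1,269.00; balance $7,076.74
Quarter 5: opening $7,076.74; interest $70.77 → $7,147.51; payment $1,269.00; balance $5,878.51
Quarter 6: opening $5,878.51; interest $58.79 → $5,937.30; payment $1,269.00; balance $4,668.30
Quarter 7: opening $4,668.30; interest $46.68 → $4,714.98; payment $1,269.00; balance $3,445.98
Quarter 8: opening $3,445.98; interest $34.46 → $3,480.44; payment $1,269.00; balance $2,211.44
Quarter 9: opening $2,211.44; interest $22.11 → $2,233.55; payment $1,269.00; balance $964.55
Quarter 10: opening $964.55; interest $9.65 → $974.20; payment $974.20; balance $0.00
Total paid: $12,395.20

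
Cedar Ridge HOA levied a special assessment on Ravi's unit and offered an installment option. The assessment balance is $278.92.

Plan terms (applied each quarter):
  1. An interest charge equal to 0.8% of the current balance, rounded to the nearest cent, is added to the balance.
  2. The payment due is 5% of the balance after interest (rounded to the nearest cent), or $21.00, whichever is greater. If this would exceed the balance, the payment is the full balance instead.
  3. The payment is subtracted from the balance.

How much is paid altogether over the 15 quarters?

$296.06

Quarter 1: $278.92 +$2.23 interest = $281.15; pay $21.00 → $260.15
Quarter 2: $260.15 +$2.08 interest = $262.23; pay $21.00 → $241.23
Quarter 3: $241.23 +$1.93 interest = $243.16; pay $21.00 → $222.16
Quarter 4: $222.16 +$1.78 interest = $223.94; pay $21.00 → $202.94
Quarter 5: $202.94 +$1.62 interest = $204.56; pay $21.00 → $183.56
Quarter 6: $183.56 +$1.47 interest = $185.03; pay $21.00 → $164.03
Quarter 7: $164.03 +$1.31 interest = $165.34; pay $21.00 → $144.34
Quarter 8: $144.34 +$1.15 interest = $145.49; pay $21.00 → $124.49
Quarter 9: $124.49 +$1.00 interest = $125.49; pay $21.00 → $104.49
Quarter 10: $104.49 +$0.84 interest = $105.33; pay $21.00 → $84.33
Quarter 11: $84.33 +$0.67 interest = $85.00; pay $21.00 → $64.00
Quarter 12: $64.00 +$0.51 interest = $64.51; pay $21.00 → $43.51
Quarter 13: $43.51 +$0.35 interest = $43.86; pay $21.00 → $22.86
Quarter 14: $22.86 +$0.18 interest = $23.04; pay $21.00 → $2.04
Quarter 15: $2.04 +$0.02 interest = $2.06; pay $2.06 → $0.00
Total paid: $296.06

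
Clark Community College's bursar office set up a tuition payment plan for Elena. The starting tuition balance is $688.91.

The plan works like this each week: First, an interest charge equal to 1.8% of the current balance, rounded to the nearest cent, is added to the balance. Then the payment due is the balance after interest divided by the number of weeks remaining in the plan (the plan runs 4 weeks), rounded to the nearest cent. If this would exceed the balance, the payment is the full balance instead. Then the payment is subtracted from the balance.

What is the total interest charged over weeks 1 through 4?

# | Opening | Interest | Payment | End bal
1 | $688.91 | $12.40 | $175.33 | $525.98
2 | $525.98 | $9.47 | $178.48 | $356.97
3 | $356.97 | $6.43 | $181.70 | $181.70
4 | $181.70 | $3.27 | $184.97 | $0.00
Total interest: $12.40 + $9.47 + $6.43 + $3.27 = $31.57

$31.57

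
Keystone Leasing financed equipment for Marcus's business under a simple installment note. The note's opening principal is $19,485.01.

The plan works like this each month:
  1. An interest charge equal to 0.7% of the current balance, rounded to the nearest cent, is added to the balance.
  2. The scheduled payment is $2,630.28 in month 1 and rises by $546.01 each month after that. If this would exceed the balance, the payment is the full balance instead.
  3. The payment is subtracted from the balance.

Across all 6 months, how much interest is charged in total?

Month 1: $19,485.01 +$136.40 interest = $19,621.41; pay $2,630.28 → $16,991.13
Month 2: $16,991.13 +$118.94 interest = $17,110.07; pay $3,176.29 → $13,933.78
Month 3: $13,933.78 +$97.54 interest = $14,031.32; pay $3,722.30 → $10,309.02
Month 4: $10,309.02 +$72.16 interest = $10,381.18; pay $4,268.31 → $6,112.87
Month 5: $6,112.87 +$42.79 interest = $6,155.66; pay $4,814.32 → $1,341.34
Month 6: $1,341.34 +$9.39 interest = $1,350.73; pay $1,350.73 → $0.00
Total interest: $136.40 + $118.94 + $97.54 + $72.16 + $42.79 + $9.39 = $477.22

$477.22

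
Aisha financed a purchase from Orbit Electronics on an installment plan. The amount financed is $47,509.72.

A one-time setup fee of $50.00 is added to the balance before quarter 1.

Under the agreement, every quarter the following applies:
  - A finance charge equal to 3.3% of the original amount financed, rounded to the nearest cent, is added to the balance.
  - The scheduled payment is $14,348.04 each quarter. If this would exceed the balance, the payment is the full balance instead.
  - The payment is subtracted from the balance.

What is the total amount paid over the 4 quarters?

# | Opening | Interest | Payment | End bal
1 | $47,559.72 | $1,567.82 | $14,348.04 | $34,779.50
2 | $34,779.50 | $1,567.82 | $14,348.04 | $21,999.28
3 | $21,999.28 | $1,567.82 | $14,348.04 | $9,219.06
4 | $9,219.06 | $1,567.82 | $10,786.88 | $0.00
Total paid: $53,831.00

$53,831.00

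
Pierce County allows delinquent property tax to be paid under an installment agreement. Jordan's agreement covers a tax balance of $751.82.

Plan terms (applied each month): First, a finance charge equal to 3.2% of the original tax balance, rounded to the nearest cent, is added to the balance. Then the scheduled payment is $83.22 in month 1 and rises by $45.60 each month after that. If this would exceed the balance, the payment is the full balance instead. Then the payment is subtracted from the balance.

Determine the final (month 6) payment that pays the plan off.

# | Opening | Interest | Payment | End bal
1 | $751.82 | $24.06 | $83.22 | $692.66
2 | $692.66 | $24.06 | $128.82 | $587.90
3 | $587.90 | $24.06 | $174.42 | $437.54
4 | $437.54 | $24.06 | $220.02 | $241.58
5 | $241.58 | $24.06 | $265.62 | $0.02
6 | $0.02 | $24.06 | $24.08 | $0.00

$24.08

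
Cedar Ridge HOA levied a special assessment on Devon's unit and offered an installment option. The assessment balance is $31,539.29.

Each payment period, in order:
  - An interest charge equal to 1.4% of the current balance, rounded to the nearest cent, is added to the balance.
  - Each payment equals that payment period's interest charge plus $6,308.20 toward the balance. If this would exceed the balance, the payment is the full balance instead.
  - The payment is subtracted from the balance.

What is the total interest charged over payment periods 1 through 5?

# | Opening | Interest | Payment | End bal
1 | $31,539.29 | $441.55 | $6,749.75 | $25,231.09
2 | $25,231.09 | $353.24 | $6,661.44 | $18,922.89
3 | $18,922.89 | $264.92 | $6,573.12 | $12,614.69
4 | $12,614.69 | $176.61 | $6,484.81 | $6,306.49
5 | $6,306.49 | $88.29 | $6,394.78 | $0.00
Total interest: $441.55 + $353.24 + $264.92 + $176.61 + $88.29 = $1,324.61

$1,324.61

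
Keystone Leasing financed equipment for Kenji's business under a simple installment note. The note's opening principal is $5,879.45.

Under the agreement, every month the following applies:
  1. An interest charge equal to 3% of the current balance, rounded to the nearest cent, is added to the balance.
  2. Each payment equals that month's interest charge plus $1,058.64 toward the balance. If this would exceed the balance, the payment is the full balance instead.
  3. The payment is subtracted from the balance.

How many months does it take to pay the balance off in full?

6

Month 1: opening $5,879.45; interest $176.38 → $6,055.83; payment $1,235.02; balance $4,820.81
Month 2: opening $4,820.81; interest $144.62 → $4,965.43; payment $1,203.26; balance $3,762.17
Month 3: opening $3,762.17; interest $112.87 → $3,875.04; payment $1,171.51; balance $2,703.53
Month 4: opening $2,703.53; interest $81.11 → $2,784.64; payment $1,139.75; balance $1,644.89
Month 5: opening $1,644.89; interest $49.35 → $1,694.24; payment $1,107.99; balance $586.25
Month 6: opening $586.25; interest $17.59 → $603.84; payment $603.84; balance $0.00
Balance reaches $0.00 in month 6.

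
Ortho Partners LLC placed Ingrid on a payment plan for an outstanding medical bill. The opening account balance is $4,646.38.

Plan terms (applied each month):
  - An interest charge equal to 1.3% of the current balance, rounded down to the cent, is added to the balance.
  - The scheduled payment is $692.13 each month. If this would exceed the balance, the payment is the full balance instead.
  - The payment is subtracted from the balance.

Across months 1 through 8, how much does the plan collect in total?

$4,893.54

# | Opening | Interest | Payment | End bal
1 | $4,646.38 | $60.40 | $692.13 | $4,014.65
2 | $4,014.65 | $52.19 | $692.13 | $3,374.71
3 | $3,374.71 | $43.87 | $692.13 | $2,726.45
4 | $2,726.45 | $35.44 | $692.13 | $2,069.76
5 | $2,069.76 | $26.90 | $692.13 | $1,404.53
6 | $1,404.53 | $18.25 | $692.13 | $730.65
7 | $730.65 | $9.49 | $692.13 | $48.01
8 | $48.01 | $0.62 | $48.63 | $0.00
Total paid: $4,893.54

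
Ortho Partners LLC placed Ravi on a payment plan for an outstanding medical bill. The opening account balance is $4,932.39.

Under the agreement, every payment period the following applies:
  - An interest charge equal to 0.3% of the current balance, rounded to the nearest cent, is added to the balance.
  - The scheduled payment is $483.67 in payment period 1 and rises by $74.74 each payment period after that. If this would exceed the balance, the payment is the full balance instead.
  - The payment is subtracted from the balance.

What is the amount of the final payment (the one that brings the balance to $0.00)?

Payment period 1: opening $4,932.39; interest $14.80 → $4,947.19; payment $483.67; balance $4,463.52
Payment period 2: opening $4,463.52; interest $13.39 → $4,476.91; payment $558.41; balance $3,918.50
Payment period 3: opening $3,918.50; interest $11.76 → $3,930.26; payment $633.15; balance $3,297.11
Payment period 4: opening $3,297.11; interest $9.89 → $3,307.00; payment $707.89; balance $2,599.11
Payment period 5: opening $2,599.11; interest $7.80 → $2,606.91; payment $782.63; balance $1,824.28
Payment period 6: opening $1,824.28; interest $5.47 → $1,829.75; payment $857.37; balance $972.38
Payment period 7: opening $972.38; interest $2.92 → $975.30; payment $932.11; balance $43.19
Payment period 8: opening $43.19; interest $0.13 → $43.32; payment $43.32; balance $0.00

$43.32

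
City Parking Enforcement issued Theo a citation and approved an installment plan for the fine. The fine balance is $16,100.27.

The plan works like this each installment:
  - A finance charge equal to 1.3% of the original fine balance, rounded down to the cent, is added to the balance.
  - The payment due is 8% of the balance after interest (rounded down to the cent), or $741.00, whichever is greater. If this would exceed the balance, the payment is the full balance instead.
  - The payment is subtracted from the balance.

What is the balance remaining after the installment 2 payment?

Installment 1: $16,100.27 +$209.30 interest = $16,309.57; pay $1,304.76 → $15,004.81
Installment 2: $15,004.81 +$209.30 interest = $15,214.11; pay $1,217.12 → $13,996.99

$13,996.99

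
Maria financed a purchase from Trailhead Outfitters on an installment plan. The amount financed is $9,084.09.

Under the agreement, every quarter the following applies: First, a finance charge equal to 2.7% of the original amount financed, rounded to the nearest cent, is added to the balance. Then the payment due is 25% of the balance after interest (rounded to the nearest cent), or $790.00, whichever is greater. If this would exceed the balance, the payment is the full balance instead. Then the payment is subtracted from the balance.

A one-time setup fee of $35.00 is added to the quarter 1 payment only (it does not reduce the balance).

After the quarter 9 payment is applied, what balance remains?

$537.98

Quarter 1: $9,084.09 +$245.27 interest = $9,329.36; pay $2,332.34 (+ $35.00 fee) → $6,997.02
Quarter 2: $6,997.02 +$245.27 interest = $7,242.29; pay $1,810.57 → $5,431.72
Quarter 3: $5,431.72 +$245.27 interest = $5,676.99; pay $1,419.25 → $4,257.74
Quarter 4: $4,257.74 +$245.27 interest = $4,503.01; pay $1,125.75 → $3,377.26
Quarter 5: $3,377.26 +$245.27 interest = $3,622.53; pay $905.63 → $2,716.90
Quarter 6: $2,716.90 +$245.27 interest = $2,962.17; pay $790.00 → $2,172.17
Quarter 7: $2,172.17 +$245.27 interest = $2,417.44; pay $790.00 → $1,627.44
Quarter 8: $1,627.44 +$245.27 interest = $1,872.71; pay $790.00 → $1,082.71
Quarter 9: $1,082.71 +$245.27 interest = $1,327.98; pay $790.00 → $537.98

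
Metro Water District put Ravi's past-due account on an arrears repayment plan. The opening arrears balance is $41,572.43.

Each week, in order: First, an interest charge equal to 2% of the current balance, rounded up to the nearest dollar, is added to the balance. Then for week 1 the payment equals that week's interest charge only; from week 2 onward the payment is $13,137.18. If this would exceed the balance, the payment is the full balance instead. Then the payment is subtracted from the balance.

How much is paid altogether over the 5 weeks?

Week 1: $41,572.43 +$832.00 interest = $42,404.43; pay $832.00 → $41,572.43
Week 2: $41,572.43 +$832.00 interest = $42,404.43; pay $13,137.18 → $29,267.25
Week 3: $29,267.25 +$586.00 interest = $29,853.25; pay $13,137.18 → $16,716.07
Week 4: $16,716.07 +$335.00 interest = $17,051.07; pay $13,137.18 → $3,913.89
Week 5: $3,913.89 +$79.00 interest = $3,992.89; pay $3,992.89 → $0.00
Total paid: $44,236.43

$44,236.43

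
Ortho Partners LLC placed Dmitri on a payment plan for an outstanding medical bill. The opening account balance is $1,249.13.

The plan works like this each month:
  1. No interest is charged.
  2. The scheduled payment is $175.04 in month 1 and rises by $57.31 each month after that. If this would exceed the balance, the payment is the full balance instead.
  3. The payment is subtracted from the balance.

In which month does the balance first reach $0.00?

5

Month 1: opening $1,249.13; payment $175.04; balance $1,074.09
Month 2: opening $1,074.09; payment $232.35; balance $841.74
Month 3: opening $841.74; payment $289.66; balance $552.08
Month 4: opening $552.08; payment $346.97; balance $205.11
Month 5: opening $205.11; payment $205.11; balance $0.00
Balance reaches $0.00 in month 5.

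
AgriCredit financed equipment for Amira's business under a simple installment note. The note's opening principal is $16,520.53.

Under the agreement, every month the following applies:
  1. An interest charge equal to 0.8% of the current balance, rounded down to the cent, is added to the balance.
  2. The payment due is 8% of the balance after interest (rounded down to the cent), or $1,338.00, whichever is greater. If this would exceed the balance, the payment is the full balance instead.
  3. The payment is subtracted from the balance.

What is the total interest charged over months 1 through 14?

$943.67

Month 1: opening $16,520.53; interest $132.16 → $16,652.69; payment $1,338.00; balance $15,314.69
Month 2: opening $15,314.69; interest $122.51 → $15,437.20; payment $1,338.00; balance $14,099.20
Month 3: opening $14,099.20; interest $112.79 → $14,211.99; payment $1,338.00; balance $12,873.99
Month 4: opening $12,873.99; interest $102.99 → $12,976.98; payment $1,338.00; balance $11,638.98
Month 5: opening $11,638.98; interest $93.11 → $11,732.09; payment $1,338.00; balance $10,394.09
Month 6: opening $10,394.09; interest $83.15 → $10,477.24; payment $1,338.00; balance $9,139.24
Month 7: opening $9,139.24; interest $73.11 → $9,212.35; payment $1,338.00; balance $7,874.35
Month 8: opening $7,874.35; interest $62.99 → $7,937.34; payment $1,338.00; balance $6,599.34
Month 9: opening $6,599.34; interest $52.79 → $6,652.13; payment $1,338.00; balance $5,314.13
Month 10: opening $5,314.13; interest $42.51 → $5,356.64; payment $1,338.00; balance $4,018.64
Month 11: opening $4,018.64; interest $32.14 → $4,050.78; payment $1,338.00; balance $2,712.78
Month 12: opening $2,712.78; interest $21.70 → $2,734.48; payment $1,338.00; balance $1,396.48
Month 13: opening $1,396.48; interest $11.17 → $1,407.65; payment $1,338.00; balance $69.65
Month 14: opening $69.65; interest $0.55 → $70.20; payment $70.20; balance $0.00
Total interest: $132.16 + $122.51 + $112.79 + $102.99 + $93.11 + $83.15 + $73.11 + $62.99 + $52.79 + $42.51 + $32.14 + $21.70 + $11.17 + $0.55 = $943.67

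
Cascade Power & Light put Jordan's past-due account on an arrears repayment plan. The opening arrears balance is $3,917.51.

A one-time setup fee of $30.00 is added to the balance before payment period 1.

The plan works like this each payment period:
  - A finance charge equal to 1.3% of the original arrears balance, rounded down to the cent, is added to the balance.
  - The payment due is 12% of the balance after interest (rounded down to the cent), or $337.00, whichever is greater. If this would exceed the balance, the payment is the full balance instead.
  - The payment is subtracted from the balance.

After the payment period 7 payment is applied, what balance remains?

$1,658.56

# | Opening | Interest | Payment | End bal
1 | $3,947.51 | $50.92 | $479.81 | $3,518.62
2 | $3,518.62 | $50.92 | $428.34 | $3,141.20
3 | $3,141.20 | $50.92 | $383.05 | $2,809.07
4 | $2,809.07 | $50.92 | $343.19 | $2,516.80
5 | $2,516.80 | $50.92 | $337.00 | $2,230.72
6 | $2,230.72 | $50.92 | $337.00 | $1,944.64
7 | $1,944.64 | $50.92 | $337.00 | $1,658.56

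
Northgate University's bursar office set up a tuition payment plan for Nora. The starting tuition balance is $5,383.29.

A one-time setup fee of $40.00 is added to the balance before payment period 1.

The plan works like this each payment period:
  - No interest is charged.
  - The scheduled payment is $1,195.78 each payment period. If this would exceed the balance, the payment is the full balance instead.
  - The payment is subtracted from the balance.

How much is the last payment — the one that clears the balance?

$640.17

Payment period 1: $5,423.29 − $1,195.78 → $4,227.51
Payment period 2: $4,227.51 − $1,195.78 → $3,031.73
Payment period 3: $3,031.73 − $1,195.78 → $1,835.95
Payment period 4: $1,835.95 − $1,195.78 → $640.17
Payment period 5: $640.17 − $640.17 → $0.00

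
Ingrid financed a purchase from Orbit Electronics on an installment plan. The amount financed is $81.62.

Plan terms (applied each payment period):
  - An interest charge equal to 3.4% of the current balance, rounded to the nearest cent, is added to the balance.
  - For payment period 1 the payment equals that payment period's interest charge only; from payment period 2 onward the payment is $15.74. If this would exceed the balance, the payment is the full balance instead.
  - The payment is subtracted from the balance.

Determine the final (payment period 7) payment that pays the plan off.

$12.66

Payment period 1: opening $81.62; interest $2.78 → $84.40; payment $2.78; balance $81.62
Payment period 2: opening $81.62; interest $2.78 → $84.40; payment $15.74; balance $68.66
Payment period 3: opening $68.66; interest $2.33 → $70.99; payment $15.74; balance $55.25
Payment period 4: opening $55.25; interest $1.88 → $57.13; payment $15.74; balance $41.39
Payment period 5: opening $41.39; interest $1.41 → $42.80; payment $15.74; balance $27.06
Payment period 6: opening $27.06; interest $0.92 → $27.98; payment $15.74; balance $12.24
Payment period 7: opening $12.24; interest $0.42 → $12.66; payment $12.66; balance $0.00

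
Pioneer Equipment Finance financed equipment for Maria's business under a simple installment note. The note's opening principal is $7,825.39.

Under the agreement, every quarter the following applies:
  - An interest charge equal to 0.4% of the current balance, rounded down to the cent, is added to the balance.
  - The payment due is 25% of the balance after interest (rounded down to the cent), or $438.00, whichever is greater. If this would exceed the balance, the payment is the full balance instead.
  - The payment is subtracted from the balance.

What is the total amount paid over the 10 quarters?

Quarter 1: $7,825.39 +$31.30 interest = $7,856.69; pay $1,964.17 → $5,892.52
Quarter 2: $5,892.52 +$23.57 interest = $5,916.09; pay $1,479.02 → $4,437.07
Quarter 3: $4,437.07 +$17.74 interest = $4,454.81; pay $1,113.70 → $3,341.11
Quarter 4: $3,341.11 +$13.36 interest = $3,354.47; pay $838.61 → $2,515.86
Quarter 5: $2,515.86 +$10.06 interest = $2,525.92; pay $631.48 → $1,894.44
Quarter 6: $1,894.44 +$7.57 interest = $1,902.01; pay $475.50 → $1,426.51
Quarter 7: $1,426.51 +$5.70 interest = $1,432.21; pay $438.00 → $994.21
Quarter 8: $994.21 +$3.97 interest = $998.18; pay $438.00 → $560.18
Quarter 9: $560.18 +$2.24 interest = $562.42; pay $438.00 → $124.42
Quarter 10: $124.42 +$0.49 interest = $124.91; pay $124.91 → $0.00
Total paid: $7,941.39

$7,941.39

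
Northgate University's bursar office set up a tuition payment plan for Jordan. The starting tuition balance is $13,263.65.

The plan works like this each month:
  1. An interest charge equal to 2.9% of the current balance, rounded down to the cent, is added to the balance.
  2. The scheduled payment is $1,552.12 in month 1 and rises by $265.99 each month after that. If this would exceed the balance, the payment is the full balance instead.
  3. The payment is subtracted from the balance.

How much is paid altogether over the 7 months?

$14,931.80

Month 1: opening $13,263.65; interest $384.64 → $13,648.29; payment $1,552.12; balance $12,096.17
Month 2: opening $12,096.17; interest $350.78 → $12,446.95; payment $1,818.11; balance $10,628.84
Month 3: opening $10,628.84; interest $308.23 → $10,937.07; payment $2,084.10; balance $8,852.97
Month 4: opening $8,852.97; interest $256.73 → $9,109.70; payment $2,350.09; balance $6,759.61
Month 5: opening $6,759.61; interest $196.02 → $6,955.63; payment $2,616.08; balance $4,339.55
Month 6: opening $4,339.55; interest $125.84 → $4,465.39; payment $2,882.07; balance $1,583.32
Month 7: opening $1,583.32; interest $45.91 → $1,629.23; payment $1,629.23; balance $0.00
Total paid: $14,931.80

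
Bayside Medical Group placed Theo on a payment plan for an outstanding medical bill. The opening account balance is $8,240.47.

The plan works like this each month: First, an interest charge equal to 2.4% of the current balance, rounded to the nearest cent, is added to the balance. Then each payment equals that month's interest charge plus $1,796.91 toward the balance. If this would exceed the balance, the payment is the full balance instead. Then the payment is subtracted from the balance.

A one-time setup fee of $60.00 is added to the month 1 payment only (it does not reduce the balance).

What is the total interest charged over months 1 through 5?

$557.60

Month 1: opening $8,240.47; interest $197.77 → $8,438.24; payment $1,994.68 (+ $60.00 fee); balance $6,443.56
Month 2: opening $6,443.56; interest $154.65 → $6,598.21; payment $1,951.56; balance $4,646.65
Month 3: opening $4,646.65; interest $111.52 → $4,758.17; payment $1,908.43; balance $2,849.74
Month 4: opening $2,849.74; interest $68.39 → $2,918.13; payment $1,865.30; balance $1,052.83
Month 5: opening $1,052.83; interest $25.27 → $1,078.10; payment $1,078.10; balance $0.00
Total interest: $197.77 + $154.65 + $111.52 + $68.39 + $25.27 = $557.60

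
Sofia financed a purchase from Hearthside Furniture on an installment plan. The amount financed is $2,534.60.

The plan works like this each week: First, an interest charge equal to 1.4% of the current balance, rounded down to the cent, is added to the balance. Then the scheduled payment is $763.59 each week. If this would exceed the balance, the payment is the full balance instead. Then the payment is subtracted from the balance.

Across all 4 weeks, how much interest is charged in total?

Week 1: opening $2,534.60; interest $35.48 → $2,570.08; payment $763.59; balance $1,806.49
Week 2: opening $1,806.49; interest $25.29 → $1,831.78; payment $763.59; balance $1,068.19
Week 3: opening $1,068.19; interest $14.95 → $1,083.14; payment $763.59; balance $319.55
Week 4: opening $319.55; interest $4.47 → $324.02; payment $324.02; balance $0.00
Total interest: $35.48 + $25.29 + $14.95 + $4.47 = $80.19

$80.19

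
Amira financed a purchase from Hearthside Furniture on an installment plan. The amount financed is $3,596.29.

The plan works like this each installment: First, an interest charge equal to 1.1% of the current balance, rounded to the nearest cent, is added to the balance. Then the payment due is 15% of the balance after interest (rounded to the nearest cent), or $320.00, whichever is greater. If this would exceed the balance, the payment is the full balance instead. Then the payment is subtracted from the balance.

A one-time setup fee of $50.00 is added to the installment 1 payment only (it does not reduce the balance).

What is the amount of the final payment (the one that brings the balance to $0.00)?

Installment 1: opening $3,596.29; interest $39.56 → $3,635.85; payment $545.38 (+ $50.00 fee); balance $3,090.47
Installment 2: opening $3,090.47; interest $34.00 → $3,124.47; payment $468.67; balance $2,655.80
Installment 3: opening $2,655.80; interest $29.21 → $2,685.01; payment $402.75; balance $2,282.26
Installment 4: opening $2,282.26; interest $25.10 → $2,307.36; payment $346.10; balance $1,961.26
Installment 5: opening $1,961.26; interest $21.57 → $1,982.83; payment $320.00; balance $1,662.83
Installment 6: opening $1,662.83; interest $18.29 → $1,681.12; payment $320.00; balance $1,361.12
Installment 7: opening $1,361.12; interest $14.97 → $1,376.09; payment $320.00; balance $1,056.09
Installment 8: opening $1,056.09; interest $11.62 → $1,067.71; payment $320.00; balance $747.71
Installment 9: opening $747.71; interest $8.22 → $755.93; payment $320.00; balance $435.93
Installment 10: opening $435.93; interest $4.80 → $440.73; payment $320.00; balance $120.73
Installment 11: opening $120.73; interest $1.33 → $122.06; payment $122.06; balance $0.00

$122.06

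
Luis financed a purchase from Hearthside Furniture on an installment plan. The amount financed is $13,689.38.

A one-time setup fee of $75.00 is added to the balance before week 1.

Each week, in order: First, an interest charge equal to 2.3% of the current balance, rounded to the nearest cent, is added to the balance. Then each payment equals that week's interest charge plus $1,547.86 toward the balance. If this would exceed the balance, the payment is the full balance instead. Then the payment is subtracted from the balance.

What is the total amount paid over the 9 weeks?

$15,331.99

Week 1: opening $13,764.38; interest $316.58 → $14,080.96; payment $1,864.44; balance $12,216.52
Week 2: opening $12,216.52; interest $280.98 → $12,497.50; payment $1,828.84; balance $10,668.66
Week 3: opening $10,668.66; interest $245.38 → $10,914.04; payment $1,793.24; balance $9,120.80
Week 4: opening $9,120.80; interest $209.78 → $9,330.58; payment $1,757.64; balance $7,572.94
Week 5: opening $7,572.94; interest $174.18 → $7,747.12; payment $1,722.04; balance $6,025.08
Week 6: opening $6,025.08; interest $138.58 → $6,163.66; payment $1,686.44; balance $4,477.22
Week 7: opening $4,477.22; interest $102.98 → $4,580.20; payment $1,650.84; balance $2,929.36
Week 8: opening $2,929.36; interest $67.38 → $2,996.74; payment $1,615.24; balance $1,381.50
Week 9: opening $1,381.50; interest $31.77 → $1,413.27; payment $1,413.27; balance $0.00
Total paid: $15,331.99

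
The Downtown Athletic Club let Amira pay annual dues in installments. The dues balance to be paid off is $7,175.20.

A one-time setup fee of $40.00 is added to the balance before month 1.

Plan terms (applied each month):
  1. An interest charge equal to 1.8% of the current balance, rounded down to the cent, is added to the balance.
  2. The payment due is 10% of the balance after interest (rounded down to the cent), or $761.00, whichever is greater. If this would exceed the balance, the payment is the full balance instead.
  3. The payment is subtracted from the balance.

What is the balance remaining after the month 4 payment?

# | Opening | Interest | Payment | End bal
1 | $7,215.20 | $129.87 | $761.00 | $6,584.07
2 | $6,584.07 | $118.51 | $761.00 | $5,941.58
3 | $5,941.58 | $106.94 | $761.00 | $5,287.52
4 | $5,287.52 | $95.17 | $761.00 | $4,621.69

$4,621.69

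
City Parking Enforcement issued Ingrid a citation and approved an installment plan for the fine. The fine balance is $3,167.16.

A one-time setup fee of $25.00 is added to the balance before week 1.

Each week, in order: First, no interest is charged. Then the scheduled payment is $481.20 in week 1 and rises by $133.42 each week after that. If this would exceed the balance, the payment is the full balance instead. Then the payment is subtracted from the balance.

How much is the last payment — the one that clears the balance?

# | Opening | Payment | End bal
1 | $3,192.16 | $481.20 | $2,710.96
2 | $2,710.96 | $614.62 | $2,096.34
3 | $2,096.34 | $748.04 | $1,348.30
4 | $1,348.30 | $881.46 | $466.84
5 | $466.84 | $466.84 | $0.00

$466.84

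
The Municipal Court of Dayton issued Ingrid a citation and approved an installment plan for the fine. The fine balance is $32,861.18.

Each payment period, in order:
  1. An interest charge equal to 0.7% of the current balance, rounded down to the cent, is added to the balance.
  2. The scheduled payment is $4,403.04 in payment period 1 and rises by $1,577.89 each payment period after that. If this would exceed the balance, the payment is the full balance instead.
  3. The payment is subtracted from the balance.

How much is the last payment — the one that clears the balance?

Payment period 1: $32,861.18 +$230.02 interest = $33,091.20; pay $4,403.04 → $28,688.16
Payment period 2: $28,688.16 +$200.81 interest = $28,888.97; pay $5,980.93 → $22,908.04
Payment period 3: $22,908.04 +$160.35 interest = $23,068.39; pay $7,558.82 → $15,509.57
Payment period 4: $15,509.57 +$108.56 interest = $15,618.13; pay $9,136.71 → $6,481.42
Payment period 5: $6,481.42 +$45.36 interest = $6,526.78; pay $6,526.78 → $0.00

$6,526.78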